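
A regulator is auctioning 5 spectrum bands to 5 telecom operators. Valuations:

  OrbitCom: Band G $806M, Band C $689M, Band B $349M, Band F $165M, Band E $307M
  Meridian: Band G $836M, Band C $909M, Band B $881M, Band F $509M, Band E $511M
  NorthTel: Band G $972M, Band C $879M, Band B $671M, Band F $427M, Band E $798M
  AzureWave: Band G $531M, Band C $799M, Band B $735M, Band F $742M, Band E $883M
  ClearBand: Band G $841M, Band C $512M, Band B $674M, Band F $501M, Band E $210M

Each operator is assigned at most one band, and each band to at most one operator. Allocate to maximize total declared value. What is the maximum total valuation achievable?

Max total: $3951M

Treat this as an assignment problem: match each operator to one band.
Optimal: OrbitCom→Band C ($689M), Meridian→Band B ($881M), NorthTel→Band E ($798M), AzureWave→Band F ($742M), ClearBand→Band G ($841M) — total 689+881+798+742+841 = $3951M.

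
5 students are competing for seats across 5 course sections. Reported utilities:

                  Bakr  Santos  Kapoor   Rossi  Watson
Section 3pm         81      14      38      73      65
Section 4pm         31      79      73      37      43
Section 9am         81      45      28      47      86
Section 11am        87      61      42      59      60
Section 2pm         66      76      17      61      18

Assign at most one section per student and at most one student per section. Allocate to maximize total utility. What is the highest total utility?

Max total: 395 points

Optimal: Bakr→Section 11am (87 points), Santos→Section 2pm (76 points), Kapoor→Section 4pm (73 points), Rossi→Section 3pm (73 points), Watson→Section 9am (86 points) — total 87+76+73+73+86 = 395 points.
Max-entry greedy (repeatedly take the single best remaining cell) gives 342 points, worse by 53.
Next-best assignment: Bakr→Section 3pm, Santos→Section 2pm, Kapoor→Section 4pm, Rossi→Section 11am, Watson→Section 9am = 375 points.
Swapping Kapoor↔Bakr (Kapoor→Section 11am 42 points, Bakr→Section 4pm 31 points) loses 87.
Checked against all permutations: 395 points is optimal.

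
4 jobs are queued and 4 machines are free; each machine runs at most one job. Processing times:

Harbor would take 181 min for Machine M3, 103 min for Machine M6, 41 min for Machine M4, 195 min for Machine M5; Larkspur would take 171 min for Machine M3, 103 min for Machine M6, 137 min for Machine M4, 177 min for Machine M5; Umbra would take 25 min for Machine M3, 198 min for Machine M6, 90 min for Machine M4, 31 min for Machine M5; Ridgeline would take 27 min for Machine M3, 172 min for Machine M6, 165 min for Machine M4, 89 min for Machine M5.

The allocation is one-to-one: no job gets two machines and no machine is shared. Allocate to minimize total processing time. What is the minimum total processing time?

Optimal: Harbor→Machine M4 (41 min), Larkspur→Machine M6 (103 min), Umbra→Machine M5 (31 min), Ridgeline→Machine M3 (27 min) — total 41+103+31+27 = 202 min.
Column-greedy (each machine in turn goes to its cheapest remaining job) gives 354 min, worse by 152.
Next-best assignment: Harbor→Machine M4, Larkspur→Machine M6, Umbra→Machine M3, Ridgeline→Machine M5 = 258 min.
Every other assignment is strictly worse.

Minimum total: 202 min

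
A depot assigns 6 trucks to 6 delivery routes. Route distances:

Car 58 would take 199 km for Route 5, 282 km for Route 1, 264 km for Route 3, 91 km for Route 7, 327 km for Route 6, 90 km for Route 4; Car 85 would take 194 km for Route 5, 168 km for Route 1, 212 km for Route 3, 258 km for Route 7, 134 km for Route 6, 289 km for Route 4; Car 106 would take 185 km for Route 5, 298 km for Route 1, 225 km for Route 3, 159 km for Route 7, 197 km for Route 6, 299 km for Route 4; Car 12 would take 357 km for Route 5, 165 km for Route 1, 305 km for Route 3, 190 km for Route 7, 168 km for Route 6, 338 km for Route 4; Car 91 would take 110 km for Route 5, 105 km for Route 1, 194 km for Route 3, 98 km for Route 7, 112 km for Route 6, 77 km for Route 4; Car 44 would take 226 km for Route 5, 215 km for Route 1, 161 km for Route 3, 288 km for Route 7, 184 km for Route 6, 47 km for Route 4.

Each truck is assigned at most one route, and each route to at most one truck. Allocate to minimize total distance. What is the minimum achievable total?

Minimum total: 772 km

Optimal: Car 58→Route 7 (91 km), Car 85→Route 6 (134 km), Car 106→Route 3 (225 km), Car 12→Route 1 (165 km), Car 91→Route 5 (110 km), Car 44→Route 4 (47 km) — total 91+134+225+165+110+47 = 772 km.
Column-greedy (each route in turn goes to its cheapest remaining truck) gives 960 km, worse by 188.
Next-best assignment: Car 58→Route 7, Car 85→Route 3, Car 106→Route 5, Car 12→Route 6, Car 91→Route 1, Car 44→Route 4 = 808 km.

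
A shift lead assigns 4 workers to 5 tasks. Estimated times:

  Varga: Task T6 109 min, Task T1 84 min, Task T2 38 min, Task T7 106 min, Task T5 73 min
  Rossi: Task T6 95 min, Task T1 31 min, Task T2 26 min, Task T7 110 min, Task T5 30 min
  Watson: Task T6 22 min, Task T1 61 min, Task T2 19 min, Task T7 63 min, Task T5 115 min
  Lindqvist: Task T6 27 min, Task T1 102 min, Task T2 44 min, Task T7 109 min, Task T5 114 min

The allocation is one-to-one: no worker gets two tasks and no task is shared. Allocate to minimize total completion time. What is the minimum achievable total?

Optimal: Varga→Task T5 (73 min), Rossi→Task T1 (31 min), Watson→Task T2 (19 min), Lindqvist→Task T6 (27 min) — total 73+31+19+27 = 150 min.
Column-greedy (each task in turn goes to its cheapest remaining worker) gives 200 min, worse by 50.

Min total: 150 min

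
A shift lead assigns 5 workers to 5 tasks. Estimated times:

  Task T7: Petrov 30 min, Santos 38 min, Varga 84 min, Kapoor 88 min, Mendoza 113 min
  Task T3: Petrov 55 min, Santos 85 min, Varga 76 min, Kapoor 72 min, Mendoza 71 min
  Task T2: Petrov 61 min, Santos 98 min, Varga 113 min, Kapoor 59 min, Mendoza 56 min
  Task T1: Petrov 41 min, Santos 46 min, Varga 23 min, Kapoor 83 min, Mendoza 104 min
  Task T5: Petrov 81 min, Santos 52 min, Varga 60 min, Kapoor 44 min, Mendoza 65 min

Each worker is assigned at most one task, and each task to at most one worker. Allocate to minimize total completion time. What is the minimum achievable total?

Optimal: Petrov→Task T3 (55 min), Santos→Task T7 (38 min), Varga→Task T1 (23 min), Kapoor→Task T5 (44 min), Mendoza→Task T2 (56 min) — total 55+38+23+44+56 = 216 min.
Row-greedy (each worker in turn takes its cheapest remaining task) gives 266 min, worse by 50.
Next-best assignment: Petrov→Task T7, Santos→Task T5, Varga→Task T1, Kapoor→Task T3, Mendoza→Task T2 = 233 min.
Swapping Varga↔Mendoza (Varga→Task T2 113 min, Mendoza→Task T1 104 min) adds 138.

Minimum total: 216 min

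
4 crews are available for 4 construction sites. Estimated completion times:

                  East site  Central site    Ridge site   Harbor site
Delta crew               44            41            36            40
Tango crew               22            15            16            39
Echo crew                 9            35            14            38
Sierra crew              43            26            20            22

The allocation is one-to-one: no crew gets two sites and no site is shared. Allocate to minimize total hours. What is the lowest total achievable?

Min total: 82 hours

Optimal: Delta crew→Ridge site (36 hours), Tango crew→Central site (15 hours), Echo crew→East site (9 hours), Sierra crew→Harbor site (22 hours) — total 36+15+9+22 = 82 hours.
Column-greedy (each site in turn goes to its cheapest remaining crew) gives 84 hours, worse by 2.
Next-best assignment: Delta crew→Harbor site, Tango crew→Central site, Echo crew→East site, Sierra crew→Ridge site = 84 hours.
Swapping Tango crew↔Delta crew (Tango crew→Ridge site 16 hours, Delta crew→Central site 41 hours) adds 6.
Checked against all permutations: 82 hours is optimal.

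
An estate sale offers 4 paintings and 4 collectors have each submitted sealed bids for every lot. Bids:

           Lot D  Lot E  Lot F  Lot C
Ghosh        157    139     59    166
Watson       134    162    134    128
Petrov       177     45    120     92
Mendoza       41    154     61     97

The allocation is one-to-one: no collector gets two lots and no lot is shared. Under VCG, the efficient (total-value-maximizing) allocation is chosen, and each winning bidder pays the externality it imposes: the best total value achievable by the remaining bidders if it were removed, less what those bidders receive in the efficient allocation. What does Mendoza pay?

Efficient allocation: Ghosh→Lot C ($166), Watson→Lot F ($134), Petrov→Lot D ($177), Mendoza→Lot E ($154); total welfare W = $631.
Mendoza receives Lot E at value $154, so the others get W − 154 = $477.
Without Mendoza: best allocation of the remaining 3 bidders over all 4 lots is Ghosh→Lot C ($166), Watson→Lot E ($162), Petrov→Lot D ($177), total $505.
VCG payment = (others' best without Mendoza) − (others' welfare with Mendoza) = 505 − 477 = $28.

Mendoza pays $28.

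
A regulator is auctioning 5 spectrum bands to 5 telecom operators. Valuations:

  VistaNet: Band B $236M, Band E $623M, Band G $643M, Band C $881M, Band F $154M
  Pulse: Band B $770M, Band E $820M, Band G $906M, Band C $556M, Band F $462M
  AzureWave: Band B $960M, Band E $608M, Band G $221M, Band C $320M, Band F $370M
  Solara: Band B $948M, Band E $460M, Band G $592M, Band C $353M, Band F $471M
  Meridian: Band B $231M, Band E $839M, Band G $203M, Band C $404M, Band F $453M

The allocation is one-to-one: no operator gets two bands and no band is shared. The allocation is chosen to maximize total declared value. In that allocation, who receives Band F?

This is the linear assignment problem.
Optimal: VistaNet→Band C ($881M), Pulse→Band G ($906M), AzureWave→Band B ($960M), Solara→Band F ($471M), Meridian→Band E ($839M) — total 881+906+960+471+839 = $4057M.
Next-best assignment: VistaNet→Band C, Pulse→Band G, AzureWave→Band F, Solara→Band B, Meridian→Band E = $3944M.
Swapping Solara↔Pulse (Solara→Band G $592M, Pulse→Band F $462M) loses 323.
Solara's own top band is Band B ($948M), but forcing Solara→Band B and reassigning the rest optimally gives only $3944M — worse by 113.

Solara receives Band F.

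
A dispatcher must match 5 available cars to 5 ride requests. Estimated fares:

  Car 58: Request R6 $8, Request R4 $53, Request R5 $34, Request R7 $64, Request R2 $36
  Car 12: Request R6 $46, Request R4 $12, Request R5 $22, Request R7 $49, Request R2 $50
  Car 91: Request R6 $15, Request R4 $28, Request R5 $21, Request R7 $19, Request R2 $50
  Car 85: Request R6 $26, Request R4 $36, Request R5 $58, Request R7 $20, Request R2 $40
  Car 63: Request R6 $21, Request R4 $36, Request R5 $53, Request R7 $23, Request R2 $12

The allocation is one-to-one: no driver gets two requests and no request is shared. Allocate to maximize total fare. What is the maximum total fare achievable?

This is the linear assignment problem.
Optimal: Car 58→Request R7 ($64), Car 12→Request R6 ($46), Car 91→Request R2 ($50), Car 85→Request R5 ($58), Car 63→Request R4 ($36) — total 64+46+50+58+36 = $254.
Max-entry greedy (repeatedly take the single best remaining cell) gives $223, worse by 31.
Swapping Car 85↔Car 91 (Car 85→Request R2 $40, Car 91→Request R5 $21) loses 47.

Maximum total: $254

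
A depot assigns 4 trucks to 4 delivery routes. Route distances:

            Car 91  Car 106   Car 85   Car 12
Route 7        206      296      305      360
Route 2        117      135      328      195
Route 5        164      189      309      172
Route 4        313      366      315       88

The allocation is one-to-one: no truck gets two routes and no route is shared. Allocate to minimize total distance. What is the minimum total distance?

This is the linear assignment problem.
Optimal: Car 91→Route 5 (164 km), Car 106→Route 2 (135 km), Car 85→Route 7 (305 km), Car 12→Route 4 (88 km) — total 164+135+305+88 = 692 km.
Min-entry greedy (repeatedly take the single cheapest remaining cell) gives 699 km, worse by 7.
Next-best assignment: Car 91→Route 2, Car 106→Route 5, Car 85→Route 7, Car 12→Route 4 = 699 km.

Min total: 692 km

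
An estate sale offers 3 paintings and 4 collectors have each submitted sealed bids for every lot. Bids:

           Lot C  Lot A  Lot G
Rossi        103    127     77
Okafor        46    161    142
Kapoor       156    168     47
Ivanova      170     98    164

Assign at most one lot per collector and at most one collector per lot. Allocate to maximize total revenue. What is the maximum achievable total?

Optimal: Kapoor→Lot C ($156), Okafor→Lot A ($161), Ivanova→Lot G ($164) — total 156+161+164 = $481.
Column-greedy (each lot in turn goes to its best remaining collector) gives $480, worse by 1.
Next-best assignment: Ivanova→Lot C, Kapoor→Lot A, Okafor→Lot G = $480.
Swapping Okafor↔Kapoor (Okafor→Lot C $46, Kapoor→Lot A $168) loses 103.
Every other assignment is strictly worse.

Max total: $481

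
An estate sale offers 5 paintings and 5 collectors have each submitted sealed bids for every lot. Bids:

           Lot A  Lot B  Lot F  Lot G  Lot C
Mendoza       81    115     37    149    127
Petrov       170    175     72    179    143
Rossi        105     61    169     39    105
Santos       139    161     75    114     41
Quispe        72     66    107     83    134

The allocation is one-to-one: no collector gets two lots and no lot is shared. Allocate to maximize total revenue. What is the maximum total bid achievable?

Maximum total: $783

Optimal: Mendoza→Lot G ($149), Petrov→Lot A ($170), Rossi→Lot F ($169), Santos→Lot B ($161), Quispe→Lot C ($134) — total 149+170+169+161+134 = $783.
Every other assignment is strictly worse.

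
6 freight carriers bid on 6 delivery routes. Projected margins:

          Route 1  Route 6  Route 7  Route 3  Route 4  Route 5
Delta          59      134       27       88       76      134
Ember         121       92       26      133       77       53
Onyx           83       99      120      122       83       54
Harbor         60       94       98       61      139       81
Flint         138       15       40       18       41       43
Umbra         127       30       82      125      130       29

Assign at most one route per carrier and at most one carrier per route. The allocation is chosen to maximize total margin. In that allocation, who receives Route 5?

Delta receives Route 5.

This is a one-to-one assignment (maximum-weight bipartite matching).
Optimal: Delta→Route 5 ($134k), Ember→Route 3 ($133k), Onyx→Route 7 ($120k), Harbor→Route 6 ($94k), Flint→Route 1 ($138k), Umbra→Route 4 ($130k) — total 134+133+120+94+138+130 = $749k.
Max-entry greedy (repeatedly take the single best remaining cell) gives $693k, worse by 56.
Swapping Onyx↔Umbra (Onyx→Route 4 $83k, Umbra→Route 7 $82k) loses 85.
Delta's own top route is Route 6 ($134k), but forcing Delta→Route 6 and reassigning the rest optimally gives only $736k — worse by 13.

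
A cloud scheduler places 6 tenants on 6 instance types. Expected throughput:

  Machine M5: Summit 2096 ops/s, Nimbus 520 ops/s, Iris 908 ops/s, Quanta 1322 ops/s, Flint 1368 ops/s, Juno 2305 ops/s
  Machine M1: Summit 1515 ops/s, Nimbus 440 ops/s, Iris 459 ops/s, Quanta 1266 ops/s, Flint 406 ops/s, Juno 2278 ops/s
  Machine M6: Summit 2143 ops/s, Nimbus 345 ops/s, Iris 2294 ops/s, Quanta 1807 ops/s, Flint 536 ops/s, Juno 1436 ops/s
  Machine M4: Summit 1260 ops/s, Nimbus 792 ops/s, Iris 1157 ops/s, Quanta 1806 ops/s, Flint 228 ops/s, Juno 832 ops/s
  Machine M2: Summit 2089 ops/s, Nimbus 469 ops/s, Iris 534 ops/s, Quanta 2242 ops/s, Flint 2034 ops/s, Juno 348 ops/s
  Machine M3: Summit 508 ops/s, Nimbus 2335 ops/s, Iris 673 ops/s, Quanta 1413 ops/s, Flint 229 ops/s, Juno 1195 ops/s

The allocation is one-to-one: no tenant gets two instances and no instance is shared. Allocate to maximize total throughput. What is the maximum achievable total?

Maximum total: 12843 ops/s

Treat this as an assignment problem: match each tenant to one instance.
Optimal: Summit→Machine M5 (2096 ops/s), Nimbus→Machine M3 (2335 ops/s), Iris→Machine M6 (2294 ops/s), Quanta→Machine M4 (1806 ops/s), Flint→Machine M2 (2034 ops/s), Juno→Machine M1 (2278 ops/s) — total 2096+2335+2294+1806+2034+2278 = 12843 ops/s.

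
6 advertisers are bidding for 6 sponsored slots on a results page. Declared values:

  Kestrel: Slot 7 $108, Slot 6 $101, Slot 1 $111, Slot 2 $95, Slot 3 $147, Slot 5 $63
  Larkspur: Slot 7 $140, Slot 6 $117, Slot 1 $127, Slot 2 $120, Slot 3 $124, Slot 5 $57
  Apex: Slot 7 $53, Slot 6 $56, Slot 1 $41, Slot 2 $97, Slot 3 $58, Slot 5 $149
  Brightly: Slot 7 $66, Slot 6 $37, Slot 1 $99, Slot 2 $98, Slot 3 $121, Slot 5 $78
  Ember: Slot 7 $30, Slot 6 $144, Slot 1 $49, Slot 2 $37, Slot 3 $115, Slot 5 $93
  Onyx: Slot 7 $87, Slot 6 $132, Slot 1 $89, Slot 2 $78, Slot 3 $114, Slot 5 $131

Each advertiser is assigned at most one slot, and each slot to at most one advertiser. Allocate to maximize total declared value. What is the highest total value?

Optimal: Kestrel→Slot 3 ($147), Larkspur→Slot 7 ($140), Apex→Slot 5 ($149), Brightly→Slot 2 ($98), Ember→Slot 6 ($144), Onyx→Slot 1 ($89) — total 147+140+149+98+144+89 = $767.
Column-greedy (each slot in turn goes to its best remaining advertiser) gives $756, worse by 11.
Swapping Larkspur↔Onyx (Larkspur→Slot 1 $127, Onyx→Slot 7 $87) loses 15.
Checked against all permutations: $767 is optimal.

Max total: $767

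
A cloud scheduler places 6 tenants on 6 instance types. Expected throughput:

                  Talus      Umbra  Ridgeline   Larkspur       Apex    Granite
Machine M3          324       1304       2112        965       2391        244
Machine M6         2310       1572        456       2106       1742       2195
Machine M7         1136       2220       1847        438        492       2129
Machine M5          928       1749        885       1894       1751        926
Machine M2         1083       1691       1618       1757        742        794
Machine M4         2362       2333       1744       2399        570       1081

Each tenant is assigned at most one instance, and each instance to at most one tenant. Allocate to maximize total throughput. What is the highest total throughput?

Max total: 12680 ops/s

Treat this as an assignment problem: match each tenant to one instance.
Optimal: Talus→Machine M4 (2362 ops/s), Umbra→Machine M7 (2220 ops/s), Ridgeline→Machine M2 (1618 ops/s), Larkspur→Machine M5 (1894 ops/s), Apex→Machine M3 (2391 ops/s), Granite→Machine M6 (2195 ops/s) — total 2362+2220+1618+1894+2391+2195 = 12680 ops/s.
Column-greedy (each instance in turn goes to its best remaining tenant) gives 11514 ops/s, worse by 1166.
Next-best assignment: Talus→Machine M6, Umbra→Machine M4, Ridgeline→Machine M2, Larkspur→Machine M5, Apex→Machine M3, Granite→Machine M7 = 12675 ops/s.
Every other assignment is strictly worse.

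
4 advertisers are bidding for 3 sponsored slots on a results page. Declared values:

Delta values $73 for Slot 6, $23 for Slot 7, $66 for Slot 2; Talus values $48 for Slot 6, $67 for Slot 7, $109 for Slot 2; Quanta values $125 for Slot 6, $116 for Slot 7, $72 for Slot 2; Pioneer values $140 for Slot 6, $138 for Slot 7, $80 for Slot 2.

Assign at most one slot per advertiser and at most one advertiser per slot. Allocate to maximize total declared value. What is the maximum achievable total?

Max total: $372

Treat this as an assignment problem: match each advertiser to one slot.
Optimal: Quanta→Slot 6 ($125), Pioneer→Slot 7 ($138), Talus→Slot 2 ($109) — total 125+138+109 = $372.
Max-entry greedy (repeatedly take the single best remaining cell) gives $365, worse by 7.
Every other assignment is strictly worse.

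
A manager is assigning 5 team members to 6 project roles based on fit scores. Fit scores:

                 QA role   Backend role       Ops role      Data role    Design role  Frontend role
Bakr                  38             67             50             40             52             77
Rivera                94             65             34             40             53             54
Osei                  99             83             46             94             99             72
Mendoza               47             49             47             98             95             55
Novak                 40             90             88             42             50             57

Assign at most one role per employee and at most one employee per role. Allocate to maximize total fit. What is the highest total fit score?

Maximum total: 458 pts

Optimal: Bakr→Frontend role (77 pts), Rivera→QA role (94 pts), Osei→Design role (99 pts), Mendoza→Data role (98 pts), Novak→Backend role (90 pts) — total 77+94+99+98+90 = 458 pts.
Max-entry greedy (repeatedly take the single best remaining cell) gives 417 pts, worse by 41.
Swapping Mendoza↔Rivera (Mendoza→QA role 47 pts, Rivera→Data role 40 pts) loses 105.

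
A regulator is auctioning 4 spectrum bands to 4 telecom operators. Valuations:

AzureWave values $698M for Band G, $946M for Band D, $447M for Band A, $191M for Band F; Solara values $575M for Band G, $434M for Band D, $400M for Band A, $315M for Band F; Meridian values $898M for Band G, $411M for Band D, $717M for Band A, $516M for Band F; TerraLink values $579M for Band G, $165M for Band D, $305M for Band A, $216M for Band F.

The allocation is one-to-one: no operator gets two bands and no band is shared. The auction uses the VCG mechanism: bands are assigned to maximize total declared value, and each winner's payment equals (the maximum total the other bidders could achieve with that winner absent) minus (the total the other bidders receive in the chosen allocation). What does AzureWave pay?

Efficient allocation: AzureWave→Band D ($946M), Solara→Band F ($315M), Meridian→Band A ($717M), TerraLink→Band G ($579M); total welfare W = $2557M.
AzureWave receives Band D at value $946M, so the others get W − 946 = $1611M.
Without AzureWave: best allocation of the remaining 3 bidders over all 4 bands is Solara→Band D ($434M), Meridian→Band A ($717M), TerraLink→Band G ($579M), total $1730M.
VCG payment = (others' best without AzureWave) − (others' welfare with AzureWave) = 1730 − 1611 = $119M.

AzureWave pays $119M.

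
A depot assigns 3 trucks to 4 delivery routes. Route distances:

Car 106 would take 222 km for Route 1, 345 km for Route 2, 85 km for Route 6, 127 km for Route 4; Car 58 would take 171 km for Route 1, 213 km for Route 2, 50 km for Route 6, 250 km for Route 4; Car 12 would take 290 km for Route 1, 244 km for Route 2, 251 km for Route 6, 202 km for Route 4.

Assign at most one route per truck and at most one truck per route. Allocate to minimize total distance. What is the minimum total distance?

Min total: 421 km

Optimal: Car 106→Route 4 (127 km), Car 58→Route 6 (50 km), Car 12→Route 2 (244 km) — total 127+50+244 = 421 km.
Column-greedy (each route in turn goes to its cheapest remaining truck) gives 500 km, worse by 79.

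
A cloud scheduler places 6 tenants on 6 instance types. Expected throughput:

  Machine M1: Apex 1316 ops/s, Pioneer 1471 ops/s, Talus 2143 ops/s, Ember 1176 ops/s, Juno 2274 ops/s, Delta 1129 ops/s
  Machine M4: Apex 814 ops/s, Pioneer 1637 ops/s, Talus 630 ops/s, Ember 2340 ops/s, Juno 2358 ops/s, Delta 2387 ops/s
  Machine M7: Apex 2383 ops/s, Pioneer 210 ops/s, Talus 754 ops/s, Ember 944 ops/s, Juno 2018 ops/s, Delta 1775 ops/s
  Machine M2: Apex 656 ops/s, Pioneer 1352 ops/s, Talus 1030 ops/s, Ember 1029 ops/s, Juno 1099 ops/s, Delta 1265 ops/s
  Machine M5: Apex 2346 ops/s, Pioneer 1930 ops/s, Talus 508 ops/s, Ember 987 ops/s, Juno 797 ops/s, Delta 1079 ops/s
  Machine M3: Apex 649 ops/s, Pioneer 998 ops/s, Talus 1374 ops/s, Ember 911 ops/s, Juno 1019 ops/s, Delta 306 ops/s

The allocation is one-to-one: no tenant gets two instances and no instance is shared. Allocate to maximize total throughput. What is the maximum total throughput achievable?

This is a one-to-one assignment (maximum-weight bipartite matching).
Optimal: Apex→Machine M7 (2383 ops/s), Pioneer→Machine M5 (1930 ops/s), Talus→Machine M3 (1374 ops/s), Ember→Machine M4 (2340 ops/s), Juno→Machine M1 (2274 ops/s), Delta→Machine M2 (1265 ops/s) — total 2383+1930+1374+2340+2274+1265 = 11566 ops/s.
Max-entry greedy (repeatedly take the single best remaining cell) gives 11377 ops/s, worse by 189.
Swapping Juno↔Talus (Juno→Machine M3 1019 ops/s, Talus→Machine M1 2143 ops/s) loses 486.
Checked against all permutations: 11566 ops/s is optimal.

Max total: 11566 ops/s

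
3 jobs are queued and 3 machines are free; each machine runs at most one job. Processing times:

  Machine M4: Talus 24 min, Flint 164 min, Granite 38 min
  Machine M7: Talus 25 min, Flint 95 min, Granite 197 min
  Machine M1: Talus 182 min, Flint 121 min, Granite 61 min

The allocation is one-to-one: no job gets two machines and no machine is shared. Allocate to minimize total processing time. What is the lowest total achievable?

Optimal: Talus→Machine M4 (24 min), Flint→Machine M7 (95 min), Granite→Machine M1 (61 min) — total 24+95+61 = 180 min.
Next-best assignment: Talus→Machine M7, Flint→Machine M1, Granite→Machine M4 = 184 min.
Swapping Flint↔Talus (Flint→Machine M4 164 min, Talus→Machine M7 25 min) adds 70.

Min total: 180 min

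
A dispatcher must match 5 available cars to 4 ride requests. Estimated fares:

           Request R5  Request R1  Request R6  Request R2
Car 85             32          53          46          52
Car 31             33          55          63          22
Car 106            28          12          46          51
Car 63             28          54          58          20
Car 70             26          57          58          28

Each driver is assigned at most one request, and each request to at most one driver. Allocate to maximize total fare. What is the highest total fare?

Max total: $203

Optimal: Car 85→Request R5 ($32), Car 70→Request R1 ($57), Car 31→Request R6 ($63), Car 106→Request R2 ($51) — total 32+57+63+51 = $203.
Row-greedy (each driver in turn takes its best remaining request) gives $195, worse by 8.
Every other assignment is strictly worse.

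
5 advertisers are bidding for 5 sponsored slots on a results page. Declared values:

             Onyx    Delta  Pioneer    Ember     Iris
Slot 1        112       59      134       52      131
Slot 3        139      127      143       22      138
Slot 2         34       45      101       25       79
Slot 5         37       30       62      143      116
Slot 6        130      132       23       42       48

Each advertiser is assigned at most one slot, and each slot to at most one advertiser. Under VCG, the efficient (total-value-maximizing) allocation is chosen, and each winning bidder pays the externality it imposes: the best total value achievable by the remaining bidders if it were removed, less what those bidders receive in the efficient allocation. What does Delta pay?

Efficient allocation: Onyx→Slot 3 ($139), Delta→Slot 6 ($132), Pioneer→Slot 2 ($101), Ember→Slot 5 ($143), Iris→Slot 1 ($131); total welfare W = $646.
Delta receives Slot 6 at value $132, so the others get W − 132 = $514.
Without Delta: best allocation of the remaining 4 bidders over all 5 slots is Onyx→Slot 6 ($130), Pioneer→Slot 3 ($143), Ember→Slot 5 ($143), Iris→Slot 1 ($131), total $547.
VCG payment = (others' best without Delta) − (others' welfare with Delta) = 547 − 514 = $33.

Delta pays $33.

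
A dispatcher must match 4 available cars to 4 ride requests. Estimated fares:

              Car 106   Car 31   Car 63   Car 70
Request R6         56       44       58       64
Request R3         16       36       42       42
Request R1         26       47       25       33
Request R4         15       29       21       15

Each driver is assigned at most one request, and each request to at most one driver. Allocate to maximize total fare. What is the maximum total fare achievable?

Maximum total: $168

Optimal: Car 106→Request R4 ($15), Car 31→Request R1 ($47), Car 63→Request R3 ($42), Car 70→Request R6 ($64) — total 15+47+42+64 = $168.
Row-greedy (each driver in turn takes its best remaining request) gives $160, worse by 8.
Swapping Car 106↔Car 31 (Car 106→Request R1 $26, Car 31→Request R4 $29) loses 7.
No other one-to-one assignment exceeds $168.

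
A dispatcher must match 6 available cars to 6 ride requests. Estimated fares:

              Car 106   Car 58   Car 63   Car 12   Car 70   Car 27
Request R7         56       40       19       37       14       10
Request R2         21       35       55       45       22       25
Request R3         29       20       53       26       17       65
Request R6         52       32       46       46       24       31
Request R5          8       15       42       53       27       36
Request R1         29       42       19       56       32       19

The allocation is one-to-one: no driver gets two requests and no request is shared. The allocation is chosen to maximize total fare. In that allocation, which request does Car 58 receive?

Treat this as an assignment problem: match each driver to one request.
Optimal: Car 106→Request R6 ($52), Car 58→Request R7 ($40), Car 63→Request R2 ($55), Car 12→Request R5 ($53), Car 70→Request R1 ($32), Car 27→Request R3 ($65) — total 52+40+55+53+32+65 = $297.
Column-greedy (each request in turn goes to its best remaining driver) gives $291, worse by 6.
Car 58's own top request is Request R1 ($42), but forcing Car 58→Request R1 and reassigning the rest optimally gives only $295 — worse by 2.

Car 58 receives Request R7.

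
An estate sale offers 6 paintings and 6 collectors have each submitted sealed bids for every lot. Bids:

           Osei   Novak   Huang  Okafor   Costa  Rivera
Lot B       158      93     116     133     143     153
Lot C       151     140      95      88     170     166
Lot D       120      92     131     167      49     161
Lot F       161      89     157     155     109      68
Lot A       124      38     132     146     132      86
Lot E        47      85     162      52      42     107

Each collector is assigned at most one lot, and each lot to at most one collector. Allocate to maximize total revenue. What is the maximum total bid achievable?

Optimal: Osei→Lot F ($161), Novak→Lot C ($140), Huang→Lot E ($162), Okafor→Lot D ($167), Costa→Lot A ($132), Rivera→Lot B ($153) — total 161+140+162+167+132+153 = $915.
Next-best assignment: Osei→Lot F, Novak→Lot C, Huang→Lot E, Okafor→Lot A, Costa→Lot B, Rivera→Lot D = $913.
Swapping Huang↔Costa (Huang→Lot A $132, Costa→Lot E $42) loses 120.
Every other assignment is strictly worse.

Maximum total: $915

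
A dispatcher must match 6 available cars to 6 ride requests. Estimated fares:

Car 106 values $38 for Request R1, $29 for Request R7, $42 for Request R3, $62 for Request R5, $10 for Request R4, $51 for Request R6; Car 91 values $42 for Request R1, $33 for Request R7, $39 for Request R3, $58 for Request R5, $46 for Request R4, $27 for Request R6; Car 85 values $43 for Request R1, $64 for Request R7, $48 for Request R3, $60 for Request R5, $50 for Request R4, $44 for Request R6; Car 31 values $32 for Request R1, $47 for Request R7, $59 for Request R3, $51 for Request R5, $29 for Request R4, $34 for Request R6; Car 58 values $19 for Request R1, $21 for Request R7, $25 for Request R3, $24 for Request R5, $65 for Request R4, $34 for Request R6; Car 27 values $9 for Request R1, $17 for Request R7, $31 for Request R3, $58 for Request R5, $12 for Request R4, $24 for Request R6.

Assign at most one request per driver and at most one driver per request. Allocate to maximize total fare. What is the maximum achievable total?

This is the linear assignment problem.
Optimal: Car 106→Request R6 ($51), Car 91→Request R1 ($42), Car 85→Request R7 ($64), Car 31→Request R3 ($59), Car 58→Request R4 ($65), Car 27→Request R5 ($58) — total 51+42+64+59+65+58 = $339.
Max-entry greedy (repeatedly take the single best remaining cell) gives $316, worse by 23.
Next-best assignment: Car 106→Request R5, Car 91→Request R1, Car 85→Request R7, Car 31→Request R3, Car 58→Request R4, Car 27→Request R6 = $316.

Max total: $339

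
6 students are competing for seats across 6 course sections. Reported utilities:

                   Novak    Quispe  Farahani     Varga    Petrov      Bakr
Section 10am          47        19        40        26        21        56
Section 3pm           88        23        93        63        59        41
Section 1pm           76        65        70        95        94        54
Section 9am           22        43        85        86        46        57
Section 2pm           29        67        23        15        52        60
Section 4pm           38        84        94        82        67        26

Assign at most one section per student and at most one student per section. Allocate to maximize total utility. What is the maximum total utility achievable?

Maximum total: 485 points

Optimal: Novak→Section 3pm (88 points), Quispe→Section 2pm (67 points), Farahani→Section 4pm (94 points), Varga→Section 9am (86 points), Petrov→Section 1pm (94 points), Bakr→Section 10am (56 points) — total 88+67+94+86+94+56 = 485 points.
Column-greedy (each section in turn goes to its best remaining student) gives 395 points, worse by 90.
Next-best assignment: Novak→Section 3pm, Quispe→Section 2pm, Farahani→Section 9am, Varga→Section 4pm, Petrov→Section 1pm, Bakr→Section 10am = 472 points.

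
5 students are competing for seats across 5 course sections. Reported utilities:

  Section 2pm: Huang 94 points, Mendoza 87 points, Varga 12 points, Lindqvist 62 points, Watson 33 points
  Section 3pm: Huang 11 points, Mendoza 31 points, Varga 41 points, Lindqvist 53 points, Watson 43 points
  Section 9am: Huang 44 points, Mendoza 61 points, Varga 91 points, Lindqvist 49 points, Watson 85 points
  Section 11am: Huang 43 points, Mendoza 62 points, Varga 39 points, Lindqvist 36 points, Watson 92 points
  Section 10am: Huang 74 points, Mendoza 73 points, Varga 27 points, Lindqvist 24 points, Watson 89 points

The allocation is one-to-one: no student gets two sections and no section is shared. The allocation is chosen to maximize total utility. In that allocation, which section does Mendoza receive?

Mendoza receives Section 10am.

Optimal: Huang→Section 2pm (94 points), Mendoza→Section 10am (73 points), Varga→Section 9am (91 points), Lindqvist→Section 3pm (53 points), Watson→Section 11am (92 points) — total 94+73+91+53+92 = 403 points.
Mendoza's own top section is Section 2pm (87 points), but forcing Mendoza→Section 2pm and reassigning the rest optimally gives only 397 points — worse by 6.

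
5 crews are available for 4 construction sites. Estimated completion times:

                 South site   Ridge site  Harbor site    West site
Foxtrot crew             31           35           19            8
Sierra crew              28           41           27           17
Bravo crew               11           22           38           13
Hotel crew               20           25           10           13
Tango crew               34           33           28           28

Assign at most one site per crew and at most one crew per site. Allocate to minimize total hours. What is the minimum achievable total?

Optimal: Bravo crew→South site (11 hours), Tango crew→Ridge site (33 hours), Hotel crew→Harbor site (10 hours), Foxtrot crew→West site (8 hours) — total 11+33+10+8 = 62 hours.
Column-greedy (each site in turn goes to its cheapest remaining crew) gives 72 hours, worse by 10.
Next-best assignment: Sierra crew→South site, Bravo crew→Ridge site, Hotel crew→Harbor site, Foxtrot crew→West site = 68 hours.
Swapping Tango crew↔Foxtrot crew (Tango crew→West site 28 hours, Foxtrot crew→Ridge site 35 hours) adds 22.

Minimum total: 62 hours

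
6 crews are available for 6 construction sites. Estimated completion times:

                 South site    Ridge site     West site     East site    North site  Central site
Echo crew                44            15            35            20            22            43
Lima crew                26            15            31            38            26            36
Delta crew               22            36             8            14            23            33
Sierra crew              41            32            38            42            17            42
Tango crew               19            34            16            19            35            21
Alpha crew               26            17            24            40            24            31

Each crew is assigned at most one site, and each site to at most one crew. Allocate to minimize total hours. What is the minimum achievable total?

Minimum total: 107 hours

Optimal: Echo crew→East site (20 hours), Lima crew→Ridge site (15 hours), Delta crew→West site (8 hours), Sierra crew→North site (17 hours), Tango crew→Central site (21 hours), Alpha crew→South site (26 hours) — total 20+15+8+17+21+26 = 107 hours.
Min-entry greedy (repeatedly take the single cheapest remaining cell) gives 128 hours, worse by 21.
Next-best assignment: Echo crew→East site, Lima crew→South site, Delta crew→West site, Sierra crew→North site, Tango crew→Central site, Alpha crew→Ridge site = 109 hours.
Checked against all permutations: 107 hours is optimal.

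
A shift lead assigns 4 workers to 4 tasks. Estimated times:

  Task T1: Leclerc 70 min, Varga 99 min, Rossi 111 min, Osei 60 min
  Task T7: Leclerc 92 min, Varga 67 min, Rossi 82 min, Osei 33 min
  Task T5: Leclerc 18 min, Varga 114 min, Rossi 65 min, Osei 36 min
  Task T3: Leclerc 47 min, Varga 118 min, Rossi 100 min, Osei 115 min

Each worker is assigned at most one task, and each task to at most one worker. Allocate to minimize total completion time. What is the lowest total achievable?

Treat this as an assignment problem: match each worker to one task.
Optimal: Leclerc→Task T3 (47 min), Varga→Task T7 (67 min), Rossi→Task T5 (65 min), Osei→Task T1 (60 min) — total 47+67+65+60 = 239 min.
Column-greedy (each task in turn goes to its cheapest remaining worker) gives 245 min, worse by 6.
Swapping Varga↔Osei (Varga→Task T1 99 min, Osei→Task T7 33 min) adds 5.
Every other assignment is strictly worse.

Min total: 239 min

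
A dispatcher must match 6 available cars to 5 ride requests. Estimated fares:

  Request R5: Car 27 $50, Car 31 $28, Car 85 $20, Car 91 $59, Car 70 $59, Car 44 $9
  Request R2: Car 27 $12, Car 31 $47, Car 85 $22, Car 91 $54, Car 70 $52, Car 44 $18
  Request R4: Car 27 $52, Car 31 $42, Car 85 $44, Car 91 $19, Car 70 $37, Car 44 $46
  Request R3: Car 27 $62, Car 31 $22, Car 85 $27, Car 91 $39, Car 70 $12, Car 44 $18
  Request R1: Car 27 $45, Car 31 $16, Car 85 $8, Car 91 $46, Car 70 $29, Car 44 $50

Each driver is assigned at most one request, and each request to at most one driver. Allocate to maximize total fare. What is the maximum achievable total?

This is a one-to-one assignment (maximum-weight bipartite matching).
Optimal: Car 70→Request R5 ($59), Car 91→Request R2 ($54), Car 85→Request R4 ($44), Car 27→Request R3 ($62), Car 44→Request R1 ($50) — total 59+54+44+62+50 = $269.
Row-greedy (each driver in turn takes its best remaining request) gives $241, worse by 28.
Next-best assignment: Car 91→Request R5, Car 70→Request R2, Car 85→Request R4, Car 27→Request R3, Car 44→Request R1 = $267.

Maximum total: $269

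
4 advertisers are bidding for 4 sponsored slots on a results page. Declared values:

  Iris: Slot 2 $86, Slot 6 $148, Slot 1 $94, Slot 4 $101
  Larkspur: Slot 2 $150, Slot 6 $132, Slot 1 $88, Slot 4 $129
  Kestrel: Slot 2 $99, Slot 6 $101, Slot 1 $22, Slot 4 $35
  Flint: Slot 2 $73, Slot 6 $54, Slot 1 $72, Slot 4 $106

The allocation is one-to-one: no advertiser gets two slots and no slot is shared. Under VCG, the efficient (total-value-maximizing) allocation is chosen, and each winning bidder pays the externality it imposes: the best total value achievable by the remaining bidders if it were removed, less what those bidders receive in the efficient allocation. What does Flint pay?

Flint pays $31.

Efficient allocation: Iris→Slot 1 ($94), Larkspur→Slot 2 ($150), Kestrel→Slot 6 ($101), Flint→Slot 4 ($106); total welfare W = $451.
Flint receives Slot 4 at value $106, so the others get W − 106 = $345.
Without Flint: best allocation of the remaining 3 bidders over all 4 slots is Iris→Slot 6 ($148), Larkspur→Slot 4 ($129), Kestrel→Slot 2 ($99), total $376.
VCG payment = (others' best without Flint) − (others' welfare with Flint) = 376 − 345 = $31.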